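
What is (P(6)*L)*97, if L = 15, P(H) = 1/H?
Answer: 485/2 ≈ 242.50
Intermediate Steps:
(P(6)*L)*97 = (15/6)*97 = ((1/6)*15)*97 = (5/2)*97 = 485/2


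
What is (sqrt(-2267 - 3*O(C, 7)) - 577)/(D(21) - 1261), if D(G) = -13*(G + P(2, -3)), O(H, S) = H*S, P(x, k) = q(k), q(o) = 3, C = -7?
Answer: 577/1573 - 2*I*sqrt(530)/1573 ≈ 0.36682 - 0.029271*I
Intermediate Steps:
P(x, k) = 3
D(G) = -39 - 13*G (D(G) = -13*(G + 3) = -13*(3 + G) = -39 - 13*G)
(sqrt(-2267 - 3*O(C, 7)) - 577)/(D(21) - 1261) = (sqrt(-2267 - (-21)*7) - 577)/((-39 - 13*21) - 1261) = (sqrt(-2267 - 3*(-49)) - 577)/((-39 - 273) - 1261) = (sqrt(-2267 + 147) - 577)/(-312 - 1261) = (sqrt(-2120) - 577)/(-1573) = (2*I*sqrt(530) - 577)*(-1/1573) = (-577 + 2*I*sqrt(530))*(-1/1573) = 577/1573 - 2*I*sqrt(530)/1573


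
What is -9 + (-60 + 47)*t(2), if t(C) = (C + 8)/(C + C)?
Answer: -83/2 ≈ -41.500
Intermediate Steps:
t(C) = (8 + C)/(2*C) (t(C) = (8 + C)/((2*C)) = (8 + C)*(1/(2*C)) = (8 + C)/(2*C))
-9 + (-60 + 47)*t(2) = -9 + (-60 + 47)*((½)*(8 + 2)/2) = -9 - 13*10/(2*2) = -9 - 13*5/2 = -9 - 65/2 = -83/2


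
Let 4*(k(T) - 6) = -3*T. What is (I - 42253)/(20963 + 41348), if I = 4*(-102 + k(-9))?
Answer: -42610/62311 ≈ -0.68383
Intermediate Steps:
k(T) = 6 - 3*T/4 (k(T) = 6 + (-3*T)/4 = 6 - 3*T/4)
I = -357 (I = 4*(-102 + (6 - ¾*(-9))) = 4*(-102 + (6 + 27/4)) = 4*(-102 + 51/4) = 4*(-357/4) = -357)
(I - 42253)/(20963 + 41348) = (-357 - 42253)/(20963 + 41348) = -42610/62311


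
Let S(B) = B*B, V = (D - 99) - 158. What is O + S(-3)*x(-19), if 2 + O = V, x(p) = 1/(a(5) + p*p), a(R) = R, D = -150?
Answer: -49895/122 ≈ -408.98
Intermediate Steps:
V = -407 (V = (-150 - 99) - 158 = -249 - 158 = -407)
S(B) = B²
x(p) = 1/(5 + p²) (x(p) = 1/(5 + p*p) = 1/(5 + p²))
O = -409 (O = -2 - 407 = -409)
O + S(-3)*x(-19) = -409 + (-3)²/(5 + (-19)²) = -409 + 9/(5 + 361) = -409 + 9/366 = -409 + 9*(1/366) = -409 + 3/122 = -49895/122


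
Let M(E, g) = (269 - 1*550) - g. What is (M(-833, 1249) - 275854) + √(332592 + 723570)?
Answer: -277384 + √1056162 ≈ -2.7636e+5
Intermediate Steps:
M(E, g) = -281 - g (M(E, g) = (269 - 550) - g = -281 - g)
(M(-833, 1249) - 275854) + √(332592 + 723570) = ((-281 - 1*1249) - 275854) + √(332592 + 723570) = ((-281 - 1249) - 275854) + √1056162 = (-1530 - 275854) + √1056162 = -277384 + √1056162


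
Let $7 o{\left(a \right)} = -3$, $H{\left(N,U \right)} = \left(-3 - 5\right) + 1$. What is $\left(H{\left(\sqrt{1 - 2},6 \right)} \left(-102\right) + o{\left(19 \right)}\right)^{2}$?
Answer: $\frac{24950025}{49} \approx 5.0918 \cdot 10^{5}$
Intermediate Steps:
$H{\left(N,U \right)} = -7$ ($H{\left(N,U \right)} = -8 + 1 = -7$)
$o{\left(a \right)} = - \frac{3}{7}$ ($o{\left(a \right)} = \frac{1}{7} \left(-3\right) = - \frac{3}{7}$)
$\left(H{\left(\sqrt{1 - 2},6 \right)} \left(-102\right) + o{\left(19 \right)}\right)^{2} = \left(\left(-7\right) \left(-102\right) - \frac{3}{7}\right)^{2} = \left(714 - \frac{3}{7}\right)^{2} = \left(\frac{4995}{7}\right)^{2} = \frac{24950025}{49}$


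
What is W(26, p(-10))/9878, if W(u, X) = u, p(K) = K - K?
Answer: 13/4939 ≈ 0.0026321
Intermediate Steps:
p(K) = 0
W(26, p(-10))/9878 = 26/9878 = 26*(1/9878) = 13/4939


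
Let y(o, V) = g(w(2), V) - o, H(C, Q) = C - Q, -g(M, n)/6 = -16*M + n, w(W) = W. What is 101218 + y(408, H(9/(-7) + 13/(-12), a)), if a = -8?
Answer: 1413555/14 ≈ 1.0097e+5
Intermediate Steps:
g(M, n) = -6*n + 96*M (g(M, n) = -6*(-16*M + n) = -6*(n - 16*M) = -6*n + 96*M)
y(o, V) = 192 - o - 6*V (y(o, V) = (-6*V + 96*2) - o = (-6*V + 192) - o = (192 - 6*V) - o = 192 - o - 6*V)
101218 + y(408, H(9/(-7) + 13/(-12), a)) = 101218 + (192 - 1*408 - 6*((9/(-7) + 13/(-12)) - 1*(-8))) = 101218 + (192 - 408 - 6*((9*(-⅐) + 13*(-1/12)) + 8)) = 101218 + (192 - 408 - 6*((-9/7 - 13/12) + 8)) = 101218 + (192 - 408 - 6*(-199/84 + 8)) = 101218 + (192 - 408 - 6*473/84) = 101218 + (192 - 408 - 473/14) = 101218 - 3497/14 = 1413555/14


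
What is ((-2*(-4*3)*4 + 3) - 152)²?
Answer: 2809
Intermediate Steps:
((-2*(-4*3)*4 + 3) - 152)² = ((-(-24)*4 + 3) - 152)² = ((-2*(-48) + 3) - 152)² = ((96 + 3) - 152)² = (99 - 152)² = (-53)² = 2809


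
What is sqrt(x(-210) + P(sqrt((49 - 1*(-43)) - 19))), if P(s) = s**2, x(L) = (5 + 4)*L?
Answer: I*sqrt(1817) ≈ 42.626*I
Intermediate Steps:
x(L) = 9*L
sqrt(x(-210) + P(sqrt((49 - 1*(-43)) - 19))) = sqrt(9*(-210) + (sqrt((49 - 1*(-43)) - 19))**2) = sqrt(-1890 + (sqrt((49 + 43) - 19))**2) = sqrt(-1890 + (sqrt(92 - 19))**2) = sqrt(-1890 + (sqrt(73))**2) = sqrt(-1890 + 73) = sqrt(-1817) = I*sqrt(1817)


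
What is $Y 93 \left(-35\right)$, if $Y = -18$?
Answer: $58590$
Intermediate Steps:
$Y 93 \left(-35\right) = \left(-18\right) 93 \left(-35\right) = \left(-1674\right) \left(-35\right) = 58590$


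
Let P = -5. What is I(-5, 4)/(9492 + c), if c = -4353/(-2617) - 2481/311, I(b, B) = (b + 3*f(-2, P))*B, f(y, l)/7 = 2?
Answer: 60227638/3860138205 ≈ 0.015602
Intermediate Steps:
f(y, l) = 14 (f(y, l) = 7*2 = 14)
I(b, B) = B*(42 + b) (I(b, B) = (b + 3*14)*B = (b + 42)*B = (42 + b)*B = B*(42 + b))
c = -5138994/813887 (c = -4353*(-1/2617) - 2481*1/311 = 4353/2617 - 2481/311 = -5138994/813887 ≈ -6.3141)
I(-5, 4)/(9492 + c) = (4*(42 - 5))/(9492 - 5138994/813887) = (4*37)/(7720276410/813887) = 148*(813887/7720276410) = 60227638/3860138205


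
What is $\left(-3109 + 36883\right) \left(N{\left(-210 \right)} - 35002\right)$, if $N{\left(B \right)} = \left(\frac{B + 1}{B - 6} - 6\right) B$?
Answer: $- \frac{6878789983}{6} \approx -1.1465 \cdot 10^{9}$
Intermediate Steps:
$N{\left(B \right)} = B \left(-6 + \frac{1 + B}{-6 + B}\right)$ ($N{\left(B \right)} = \left(\frac{1 + B}{-6 + B} - 6\right) B = \left(-6 + \frac{1 + B}{-6 + B}\right) B = B \left(-6 + \frac{1 + B}{-6 + B}\right)$)
$\left(-3109 + 36883\right) \left(N{\left(-210 \right)} - 35002\right) = \left(-3109 + 36883\right) \left(- \frac{210 \left(37 - -1050\right)}{-6 - 210} - 35002\right) = 33774 \left(- \frac{210 \left(37 + 1050\right)}{-216} - 35002\right) = 33774 \left(\left(-210\right) \left(- \frac{1}{216}\right) 1087 - 35002\right) = 33774 \left(\frac{38045}{36} - 35002\right) = 33774 \left(- \frac{1222027}{36}\right) = - \frac{6878789983}{6}$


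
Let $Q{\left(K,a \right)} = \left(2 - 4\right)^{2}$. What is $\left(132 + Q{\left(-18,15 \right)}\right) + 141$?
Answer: $277$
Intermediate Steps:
$Q{\left(K,a \right)} = 4$ ($Q{\left(K,a \right)} = \left(-2\right)^{2} = 4$)
$\left(132 + Q{\left(-18,15 \right)}\right) + 141 = \left(132 + 4\right) + 141 = 136 + 141 = 277$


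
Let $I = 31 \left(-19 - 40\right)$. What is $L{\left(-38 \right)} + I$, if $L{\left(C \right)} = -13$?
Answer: $-1842$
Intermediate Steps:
$I = -1829$ ($I = 31 \left(-59\right) = -1829$)
$L{\left(-38 \right)} + I = -13 - 1829 = -1842$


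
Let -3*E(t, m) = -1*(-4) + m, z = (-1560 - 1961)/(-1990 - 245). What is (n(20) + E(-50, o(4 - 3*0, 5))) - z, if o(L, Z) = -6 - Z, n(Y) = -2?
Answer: -2776/2235 ≈ -1.2421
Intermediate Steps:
z = 3521/2235 (z = -3521/(-2235) = -3521*(-1/2235) = 3521/2235 ≈ 1.5754)
E(t, m) = -4/3 - m/3 (E(t, m) = -(-1*(-4) + m)/3 = -(4 + m)/3 = -4/3 - m/3)
(n(20) + E(-50, o(4 - 3*0, 5))) - z = (-2 + (-4/3 - (-6 - 1*5)/3)) - 1*3521/2235 = (-2 + (-4/3 - (-6 - 5)/3)) - 3521/2235 = (-2 + (-4/3 - 1/3*(-11))) - 3521/2235 = (-2 + (-4/3 + 11/3)) - 3521/2235 = (-2 + 7/3) - 3521/2235 = 1/3 - 3521/2235 = -2776/2235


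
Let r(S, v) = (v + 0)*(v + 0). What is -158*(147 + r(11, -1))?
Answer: -23384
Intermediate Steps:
r(S, v) = v² (r(S, v) = v*v = v²)
-158*(147 + r(11, -1)) = -158*(147 + (-1)²) = -158*(147 + 1) = -158*148 = -23384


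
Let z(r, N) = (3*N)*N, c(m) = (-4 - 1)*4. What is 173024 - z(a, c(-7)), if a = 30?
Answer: 171824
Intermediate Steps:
c(m) = -20 (c(m) = -5*4 = -20)
z(r, N) = 3*N²
173024 - z(a, c(-7)) = 173024 - 3*(-20)² = 173024 - 3*400 = 173024 - 1*1200 = 173024 - 1200 = 171824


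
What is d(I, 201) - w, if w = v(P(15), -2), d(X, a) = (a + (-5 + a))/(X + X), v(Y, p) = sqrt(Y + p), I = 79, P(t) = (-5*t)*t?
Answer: 397/158 - 7*I*sqrt(23) ≈ 2.5127 - 33.571*I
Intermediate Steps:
P(t) = -5*t**2
d(X, a) = (-5 + 2*a)/(2*X) (d(X, a) = (-5 + 2*a)/((2*X)) = (-5 + 2*a)*(1/(2*X)) = (-5 + 2*a)/(2*X))
w = 7*I*sqrt(23) (w = sqrt(-5*15**2 - 2) = sqrt(-5*225 - 2) = sqrt(-1125 - 2) = sqrt(-1127) = 7*I*sqrt(23) ≈ 33.571*I)
d(I, 201) - w = (-5/2 + 201)/79 - 7*I*sqrt(23) = (1/79)*(397/2) - 7*I*sqrt(23) = 397/158 - 7*I*sqrt(23)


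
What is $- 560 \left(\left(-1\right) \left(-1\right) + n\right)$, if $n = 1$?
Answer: $-1120$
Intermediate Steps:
$- 560 \left(\left(-1\right) \left(-1\right) + n\right) = - 560 \left(\left(-1\right) \left(-1\right) + 1\right) = - 560 \left(1 + 1\right) = \left(-560\right) 2 = -1120$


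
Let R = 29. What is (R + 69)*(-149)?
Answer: -14602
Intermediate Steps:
(R + 69)*(-149) = (29 + 69)*(-149) = 98*(-149) = -14602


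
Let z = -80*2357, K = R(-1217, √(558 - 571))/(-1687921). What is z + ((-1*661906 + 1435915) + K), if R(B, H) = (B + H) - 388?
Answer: 988191663134/1687921 - I*√13/1687921 ≈ 5.8545e+5 - 2.1361e-6*I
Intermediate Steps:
R(B, H) = -388 + B + H
K = 1605/1687921 - I*√13/1687921 (K = (-388 - 1217 + √(558 - 571))/(-1687921) = (-388 - 1217 + √(-13))*(-1/1687921) = (-388 - 1217 + I*√13)*(-1/1687921) = (-1605 + I*√13)*(-1/1687921) = 1605/1687921 - I*√13/1687921 ≈ 0.00095087 - 2.1361e-6*I)
z = -188560
z + ((-1*661906 + 1435915) + K) = -188560 + ((-1*661906 + 1435915) + (1605/1687921 - I*√13/1687921)) = -188560 + ((-661906 + 1435915) + (1605/1687921 - I*√13/1687921)) = -188560 + (774009 + (1605/1687921 - I*√13/1687921)) = -188560 + (1306466046894/1687921 - I*√13/1687921) = 988191663134/1687921 - I*√13/1687921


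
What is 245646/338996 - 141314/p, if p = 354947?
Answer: 19643215009/60162806606 ≈ 0.32650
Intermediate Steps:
245646/338996 - 141314/p = 245646/338996 - 141314/354947 = 245646*(1/338996) - 141314*1/354947 = 122823/169498 - 141314/354947 = 19643215009/60162806606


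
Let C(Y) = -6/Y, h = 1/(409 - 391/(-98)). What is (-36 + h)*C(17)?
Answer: 2913860/229347 ≈ 12.705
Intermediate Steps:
h = 98/40473 (h = 1/(409 - 391*(-1/98)) = 1/(409 + 391/98) = 1/(40473/98) = 98/40473 ≈ 0.0024214)
(-36 + h)*C(17) = (-36 + 98/40473)*(-6/17) = -(-2913860)/(13491*17) = -1456930/40473*(-6/17) = 2913860/229347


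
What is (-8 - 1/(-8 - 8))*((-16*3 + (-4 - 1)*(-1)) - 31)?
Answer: 4699/8 ≈ 587.38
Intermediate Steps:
(-8 - 1/(-8 - 8))*((-16*3 + (-4 - 1)*(-1)) - 31) = (-8 - 1/(-16))*((-48 - 5*(-1)) - 31) = (-8 - 1*(-1/16))*((-48 + 5) - 31) = (-8 + 1/16)*(-43 - 31) = -127/16*(-74) = 4699/8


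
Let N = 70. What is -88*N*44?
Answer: -271040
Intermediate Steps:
-88*N*44 = -88*70*44 = -6160*44 = -271040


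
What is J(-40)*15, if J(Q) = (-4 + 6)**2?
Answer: 60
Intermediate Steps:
J(Q) = 4 (J(Q) = 2**2 = 4)
J(-40)*15 = 4*15 = 60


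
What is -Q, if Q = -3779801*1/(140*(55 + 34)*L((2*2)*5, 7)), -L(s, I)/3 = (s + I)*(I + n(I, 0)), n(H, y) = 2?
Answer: -3779801/9083340 ≈ -0.41612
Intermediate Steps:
L(s, I) = -3*(2 + I)*(I + s) (L(s, I) = -3*(s + I)*(I + 2) = -3*(I + s)*(2 + I) = -3*(2 + I)*(I + s))
Q = 3779801/9083340 (Q = -3779801*1/(140*(55 + 34)*(-6*7 - 6*2*2*5 - 3*7² - 3*7*(2*2)*5)) = -3779801*1/(12460*(-42 - 24*5 - 3*49 - 3*7*4*5)) = -3779801*1/(12460*(-42 - 6*20 - 147 - 3*7*20)) = -3779801*1/(12460*(-42 - 120 - 147 - 420)) = -3779801/(-729*140*89) = -3779801/((-102060*89)) = -3779801/(-9083340) = -3779801*(-1/9083340) = 3779801/9083340 ≈ 0.41612)
-Q = -1*3779801/9083340 = -3779801/9083340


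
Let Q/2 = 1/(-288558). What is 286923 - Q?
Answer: 41396963518/144279 ≈ 2.8692e+5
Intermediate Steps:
Q = -1/144279 (Q = 2/(-288558) = 2*(-1/288558) = -1/144279 ≈ -6.9310e-6)
286923 - Q = 286923 - 1*(-1/144279) = 286923 + 1/144279 = 41396963518/144279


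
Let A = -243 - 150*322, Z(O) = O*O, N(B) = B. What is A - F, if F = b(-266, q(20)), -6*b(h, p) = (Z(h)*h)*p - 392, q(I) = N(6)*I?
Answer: -1129411585/3 ≈ -3.7647e+8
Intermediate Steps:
q(I) = 6*I
Z(O) = O²
b(h, p) = 196/3 - p*h³/6 (b(h, p) = -((h²*h)*p - 392)/6 = -(h³*p - 392)/6 = -(p*h³ - 392)/6 = -(-392 + p*h³)/6 = 196/3 - p*h³/6)
A = -48543 (A = -243 - 48300 = -48543)
F = 1129265956/3 (F = 196/3 - ⅙*6*20*(-266)³ = 196/3 - ⅙*120*(-18821096) = 196/3 + 376421920 = 1129265956/3 ≈ 3.7642e+8)
A - F = -48543 - 1*1129265956/3 = -48543 - 1129265956/3 = -1129411585/3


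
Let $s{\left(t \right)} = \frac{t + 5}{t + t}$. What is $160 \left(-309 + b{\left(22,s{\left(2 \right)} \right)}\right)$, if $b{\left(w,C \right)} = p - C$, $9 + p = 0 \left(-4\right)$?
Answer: $-51160$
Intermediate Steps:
$s{\left(t \right)} = \frac{5 + t}{2 t}$
$p = -9$ ($p = -9 + 0 \left(-4\right) = -9 + 0 = -9$)
$b{\left(w,C \right)} = -9 - C$
$160 \left(-309 + b{\left(22,s{\left(2 \right)} \right)}\right) = 160 \left(-309 - \left(9 + \frac{5 + 2}{2 \cdot 2}\right)\right) = 160 \left(-309 - \left(9 + \frac{1}{2} \cdot \frac{1}{2} \cdot 7\right)\right) = 160 \left(-309 - \frac{43}{4}\right) = 160 \left(- \frac{1279}{4}\right) = -51160$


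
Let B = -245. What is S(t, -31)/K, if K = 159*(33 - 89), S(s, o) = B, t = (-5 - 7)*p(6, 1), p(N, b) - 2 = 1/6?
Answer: 35/1272 ≈ 0.027516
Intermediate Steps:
p(N, b) = 13/6 (p(N, b) = 2 + 1/6 = 13/6)
t = -26 (t = (-5 - 7)*(13/6) = -12*13/6 = -26)
S(s, o) = -245
K = -8904 (K = 159*(-56) = -8904)
S(t, -31)/K = -245/(-8904) = -245*(-1/8904) = 35/1272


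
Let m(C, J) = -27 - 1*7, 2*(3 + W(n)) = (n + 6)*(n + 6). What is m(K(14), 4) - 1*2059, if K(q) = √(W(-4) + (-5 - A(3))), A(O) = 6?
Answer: -2093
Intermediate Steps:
W(n) = -3 + (6 + n)²/2 (W(n) = -3 + ((n + 6)*(n + 6))/2 = -3 + ((6 + n)*(6 + n))/2 = -3 + (6 + n)²/2)
K(q) = 2*I*√3 (K(q) = √((-3 + (6 - 4)²/2) + (-5 - 1*6)) = √((-3 + (½)*2²) + (-5 - 6)) = √((-3 + (½)*4) - 11) = √((-3 + 2) - 11) = √(-1 - 11) = √(-12) = 2*I*√3)
m(C, J) = -34 (m(C, J) = -27 - 7 = -34)
m(K(14), 4) - 1*2059 = -34 - 1*2059 = -34 - 2059 = -2093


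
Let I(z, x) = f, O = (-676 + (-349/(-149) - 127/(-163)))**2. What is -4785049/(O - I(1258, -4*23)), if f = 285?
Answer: -2822501198725081/266899456573639 ≈ -10.575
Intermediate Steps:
O = 267067566208804/589858369 (O = (-676 + (-349*(-1/149) - 127*(-1/163)))**2 = (-676 + (349/149 + 127/163))**2 = (-676 + 75810/24287)**2 = (-16342202/24287)**2 = 267067566208804/589858369 ≈ 4.5277e+5)
I(z, x) = 285
-4785049/(O - I(1258, -4*23)) = -4785049/(267067566208804/589858369 - 1*285) = -4785049/(267067566208804/589858369 - 285) = -4785049/266899456573639/589858369 = -4785049*589858369/266899456573639 = -2822501198725081/266899456573639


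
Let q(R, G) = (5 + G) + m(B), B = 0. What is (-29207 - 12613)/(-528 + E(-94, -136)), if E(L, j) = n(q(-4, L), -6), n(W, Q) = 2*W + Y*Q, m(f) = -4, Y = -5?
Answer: 3485/57 ≈ 61.140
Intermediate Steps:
q(R, G) = 1 + G (q(R, G) = (5 + G) - 4 = 1 + G)
n(W, Q) = -5*Q + 2*W (n(W, Q) = 2*W - 5*Q = -5*Q + 2*W)
E(L, j) = 32 + 2*L (E(L, j) = -5*(-6) + 2*(1 + L) = 30 + (2 + 2*L) = 32 + 2*L)
(-29207 - 12613)/(-528 + E(-94, -136)) = (-29207 - 12613)/(-528 + (32 + 2*(-94))) = -41820/(-528 + (32 - 188)) = -41820/(-528 - 156) = -41820/(-684) = -41820*(-1/684) = 3485/57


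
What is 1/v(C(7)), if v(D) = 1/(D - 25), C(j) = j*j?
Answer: 24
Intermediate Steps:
C(j) = j²
v(D) = 1/(-25 + D)
1/v(C(7)) = 1/(1/(-25 + 7²)) = 1/(1/(-25 + 49)) = 1/(1/24) = 24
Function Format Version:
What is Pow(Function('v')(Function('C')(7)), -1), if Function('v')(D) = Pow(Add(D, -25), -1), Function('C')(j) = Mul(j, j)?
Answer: 24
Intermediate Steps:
Function('C')(j) = Pow(j, 2)
Function('v')(D) = Pow(Add(-25, D), -1)
Pow(Function('v')(Function('C')(7)), -1) = Pow(Pow(Add(-25, Pow(7, 2)), -1), -1) = Pow(Pow(Add(-25, 49), -1), -1) = Pow(Pow(24, -1), -1) = Pow(Rational(1, 24), -1) = 24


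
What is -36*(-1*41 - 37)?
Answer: 2808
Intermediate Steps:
-36*(-1*41 - 37) = -36*(-41 - 37) = -36*(-78) = 2808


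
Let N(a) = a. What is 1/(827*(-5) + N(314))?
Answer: -1/3821 ≈ -0.00026171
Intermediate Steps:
1/(827*(-5) + N(314)) = 1/(827*(-5) + 314) = 1/(-4135 + 314) = 1/(-3821) = -1/3821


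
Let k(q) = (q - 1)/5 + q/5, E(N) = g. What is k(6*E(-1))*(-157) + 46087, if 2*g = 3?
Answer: 227766/5 ≈ 45553.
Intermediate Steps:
g = 3/2 (g = (½)*3 = 3/2 ≈ 1.5000)
E(N) = 3/2
k(q) = -⅕ + 2*q/5 (k(q) = (-1 + q)*(⅕) + q*(⅕) = (-⅕ + q/5) + q/5 = -⅕ + 2*q/5)
k(6*E(-1))*(-157) + 46087 = (-⅕ + 2*(6*(3/2))/5)*(-157) + 46087 = (-⅕ + (⅖)*9)*(-157) + 46087 = (-⅕ + 18/5)*(-157) + 46087 = (17/5)*(-157) + 46087 = -2669/5 + 46087 = 227766/5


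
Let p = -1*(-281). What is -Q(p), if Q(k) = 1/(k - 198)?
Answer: -1/83 ≈ -0.012048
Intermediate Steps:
p = 281
Q(k) = 1/(-198 + k)
-Q(p) = -1/(-198 + 281) = -1/83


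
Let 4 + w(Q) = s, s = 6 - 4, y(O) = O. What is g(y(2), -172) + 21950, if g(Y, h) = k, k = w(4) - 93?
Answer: 21855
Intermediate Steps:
s = 2
w(Q) = -2 (w(Q) = -4 + 2 = -2)
k = -95 (k = -2 - 93 = -95)
g(Y, h) = -95
g(y(2), -172) + 21950 = -95 + 21950 = 21855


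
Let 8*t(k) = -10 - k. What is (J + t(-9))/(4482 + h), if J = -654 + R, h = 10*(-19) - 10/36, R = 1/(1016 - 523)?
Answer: -23218749/152338972 ≈ -0.15242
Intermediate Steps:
R = 1/493 ≈ 0.0020284
t(k) = -5/4 - k/8 (t(k) = (-10 - k)/8 = -5/4 - k/8)
h = -3425/18 (h = -190 - 10*1/36 = -190 - 5/18 = -3425/18 ≈ -190.28)
J = -322421/493 (J = -654 + 1/493 = -322421/493 ≈ -654.00)
(J + t(-9))/(4482 + h) = (-322421/493 + (-5/4 - ⅛*(-9)))/(4482 - 3425/18) = (-322421/493 + (-5/4 + 9/8))/(77251/18) = (-322421/493 - ⅛)*(18/77251) = -2579861/3944*18/77251 = -23218749/152338972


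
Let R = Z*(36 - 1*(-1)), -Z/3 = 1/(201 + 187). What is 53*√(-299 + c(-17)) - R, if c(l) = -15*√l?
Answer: 111/388 + 53*√(-299 - 15*I*√17) ≈ 94.57 - 921.29*I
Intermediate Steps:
Z = -3/388 (Z = -3/(201 + 187) = -3/388 ≈ -0.0077320)
R = -111/388 (R = -3*(36 - 1*(-1))/388 = -3*(36 + 1)/388 = -3/388*37 = -111/388 ≈ -0.28608)
53*√(-299 + c(-17)) - R = 53*√(-299 - 15*I*√17) - 1*(-111/388) = 53*√(-299 - 15*I*√17) + 111/388 = 111/388 + 53*√(-299 - 15*I*√17)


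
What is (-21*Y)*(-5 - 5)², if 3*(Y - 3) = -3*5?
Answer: 4200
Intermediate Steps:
Y = -2 (Y = 3 + (-3*5)/3 = 3 + (⅓)*(-15) = 3 - 5 = -2)
(-21*Y)*(-5 - 5)² = (-21*(-2))*(-5 - 5)² = 42*(-10)² = 42*100 = 4200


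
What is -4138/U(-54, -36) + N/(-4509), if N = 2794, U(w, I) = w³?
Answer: -7801781/13148244 ≈ -0.59337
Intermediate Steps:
-4138/U(-54, -36) + N/(-4509) = -4138/((-54)³) + 2794/(-4509) = -4138/(-157464) + 2794*(-1/4509) = -4138*(-1/157464) - 2794/4509 = 2069/78732 - 2794/4509 = -7801781/13148244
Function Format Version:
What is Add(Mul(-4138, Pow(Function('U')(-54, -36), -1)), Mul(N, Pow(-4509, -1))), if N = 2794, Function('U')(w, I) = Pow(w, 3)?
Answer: Rational(-7801781, 13148244) ≈ -0.59337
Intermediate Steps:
Add(Mul(-4138, Pow(Function('U')(-54, -36), -1)), Mul(N, Pow(-4509, -1))) = Add(Mul(-4138, Pow(Pow(-54, 3), -1)), Mul(2794, Pow(-4509, -1))) = Add(Mul(-4138, Pow(-157464, -1)), Mul(2794, Rational(-1, 4509))) = Add(Mul(-4138, Rational(-1, 157464)), Rational(-2794, 4509)) = Add(Rational(2069, 78732), Rational(-2794, 4509)) = Rational(-7801781, 13148244)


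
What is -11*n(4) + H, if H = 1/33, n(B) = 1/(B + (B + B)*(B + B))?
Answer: -295/2244 ≈ -0.13146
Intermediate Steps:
n(B) = 1/(B + 4*B²) (n(B) = 1/(B + (2*B)*(2*B)) = 1/(B + 4*B²))
H = 1/33 ≈ 0.030303
-11*n(4) + H = -11/(4*(1 + 4*4)) + 1/33 = -11/(4*(1 + 16)) + 1/33 = -11/(4*17) + 1/33 = -11*1/68 + 1/33 = -11/68 + 1/33 = -295/2244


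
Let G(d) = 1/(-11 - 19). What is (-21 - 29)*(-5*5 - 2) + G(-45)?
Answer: 40499/30 ≈ 1350.0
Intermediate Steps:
G(d) = -1/30 (G(d) = 1/(-30) = -1/30)
(-21 - 29)*(-5*5 - 2) + G(-45) = (-21 - 29)*(-5*5 - 2) - 1/30 = -50*(-25 - 2) - 1/30 = -50*(-27) - 1/30 = 1350 - 1/30 = 40499/30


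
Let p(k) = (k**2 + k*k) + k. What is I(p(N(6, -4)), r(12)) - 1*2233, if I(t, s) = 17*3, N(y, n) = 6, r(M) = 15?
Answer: -2182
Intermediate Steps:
p(k) = k + 2*k**2 (p(k) = (k**2 + k**2) + k = 2*k**2 + k = k + 2*k**2)
I(t, s) = 51
I(p(N(6, -4)), r(12)) - 1*2233 = 51 - 1*2233 = 51 - 2233 = -2182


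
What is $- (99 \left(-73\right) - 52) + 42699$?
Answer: $49978$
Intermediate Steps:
$- (99 \left(-73\right) - 52) + 42699 = - (-7227 - 52) + 42699 = \left(-1\right) \left(-7279\right) + 42699 = 7279 + 42699 = 49978$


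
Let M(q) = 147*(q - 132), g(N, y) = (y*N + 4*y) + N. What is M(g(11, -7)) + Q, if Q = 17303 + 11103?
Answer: -4816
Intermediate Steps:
g(N, y) = N + 4*y + N*y (g(N, y) = (N*y + 4*y) + N = (4*y + N*y) + N = N + 4*y + N*y)
Q = 28406
M(q) = -19404 + 147*q (M(q) = 147*(-132 + q) = -19404 + 147*q)
M(g(11, -7)) + Q = (-19404 + 147*(11 + 4*(-7) + 11*(-7))) + 28406 = (-19404 + 147*(11 - 28 - 77)) + 28406 = (-19404 + 147*(-94)) + 28406 = (-19404 - 13818) + 28406 = -33222 + 28406 = -4816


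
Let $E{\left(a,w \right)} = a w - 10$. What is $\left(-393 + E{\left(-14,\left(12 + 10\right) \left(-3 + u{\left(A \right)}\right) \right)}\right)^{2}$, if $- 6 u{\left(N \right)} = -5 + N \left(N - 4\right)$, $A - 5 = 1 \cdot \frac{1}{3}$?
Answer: $\frac{288762049}{729} \approx 3.9611 \cdot 10^{5}$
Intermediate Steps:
$A = \frac{16}{3}$ ($A = 5 + 1 \cdot \frac{1}{3} = 5 + \frac{1}{3} = \frac{16}{3} \approx 5.3333$)
$u{\left(N \right)} = \frac{5}{6} - \frac{N \left(-4 + N\right)}{6}$ ($u{\left(N \right)} = - \frac{-5 + N \left(N - 4\right)}{6} = - \frac{-5 + N \left(-4 + N\right)}{6} = \frac{5}{6} - \frac{N \left(-4 + N\right)}{6}$)
$E{\left(a,w \right)} = -10 + a w$
$\left(-393 + E{\left(-14,\left(12 + 10\right) \left(-3 + u{\left(A \right)}\right) \right)}\right)^{2} = \left(-393 - \left(10 + 14 \left(12 + 10\right) \left(-3 + \left(\frac{5}{6} - \frac{\left(\frac{16}{3}\right)^{2}}{6} + \frac{2}{3} \cdot \frac{16}{3}\right)\right)\right)\right)^{2} = \left(-393 - \left(10 + 14 \cdot 22 \left(-3 + \left(\frac{5}{6} - \frac{128}{27} + \frac{32}{9}\right)\right)\right)\right)^{2} = \left(-393 - \left(10 + 14 \cdot 22 \left(-3 - \frac{19}{54}\right)\right)\right)^{2} = \left(-393 - \left(10 + 14 \cdot 22 \left(- \frac{181}{54}\right)\right)\right)^{2} = \left(-393 - - \frac{27604}{27}\right)^{2} = \left(-393 + \left(-10 + \frac{27874}{27}\right)\right)^{2} = \left(-393 + \frac{27604}{27}\right)^{2} = \left(\frac{16993}{27}\right)^{2} = \frac{288762049}{729}$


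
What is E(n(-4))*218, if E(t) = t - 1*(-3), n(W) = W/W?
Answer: 872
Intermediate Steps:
n(W) = 1
E(t) = 3 + t (E(t) = t + 3 = 3 + t)
E(n(-4))*218 = (3 + 1)*218 = 4*218 = 872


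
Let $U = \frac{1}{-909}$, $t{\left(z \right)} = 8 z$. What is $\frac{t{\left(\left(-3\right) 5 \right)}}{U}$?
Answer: $109080$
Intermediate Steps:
$U = - \frac{1}{909} \approx -0.0011001$
$\frac{t{\left(\left(-3\right) 5 \right)}}{U} = \frac{8 \left(\left(-3\right) 5\right)}{- \frac{1}{909}} = 8 \left(-15\right) \left(-909\right) = \left(-120\right) \left(-909\right) = 109080$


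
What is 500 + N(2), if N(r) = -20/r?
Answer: 490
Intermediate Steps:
500 + N(2) = 500 - 20/2 = 500 - 20*1/2 = 500 - 10 = 490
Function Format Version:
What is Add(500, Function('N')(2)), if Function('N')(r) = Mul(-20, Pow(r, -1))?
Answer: 490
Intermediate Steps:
Add(500, Function('N')(2)) = Add(500, Mul(-20, Pow(2, -1))) = Add(500, Mul(-20, Rational(1, 2))) = Add(500, -10) = 490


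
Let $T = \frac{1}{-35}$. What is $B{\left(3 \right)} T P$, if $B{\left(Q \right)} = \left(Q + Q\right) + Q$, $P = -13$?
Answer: $\frac{117}{35} \approx 3.3429$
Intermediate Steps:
$B{\left(Q \right)} = 3 Q$ ($B{\left(Q \right)} = 2 Q + Q = 3 Q$)
$T = - \frac{1}{35} \approx -0.028571$
$B{\left(3 \right)} T P = 3 \cdot 3 \left(- \frac{1}{35}\right) \left(-13\right) = 9 \left(- \frac{1}{35}\right) \left(-13\right) = \left(- \frac{9}{35}\right) \left(-13\right) = \frac{117}{35}$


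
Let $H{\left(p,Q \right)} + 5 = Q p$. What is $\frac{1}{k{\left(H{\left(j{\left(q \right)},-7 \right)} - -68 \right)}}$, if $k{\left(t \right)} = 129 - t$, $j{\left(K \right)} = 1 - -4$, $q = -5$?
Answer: $\frac{1}{101} \approx 0.009901$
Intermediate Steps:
$j{\left(K \right)} = 5$ ($j{\left(K \right)} = 1 + 4 = 5$)
$H{\left(p,Q \right)} = -5 + Q p$
$\frac{1}{k{\left(H{\left(j{\left(q \right)},-7 \right)} - -68 \right)}} = \frac{1}{129 - \left(\left(-5 - 35\right) - -68\right)} = \frac{1}{129 - \left(\left(-5 - 35\right) + 68\right)} = \frac{1}{129 - \left(-40 + 68\right)} = \frac{1}{129 - 28} = \frac{1}{101}$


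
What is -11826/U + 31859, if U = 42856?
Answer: 682668739/21428 ≈ 31859.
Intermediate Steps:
-11826/U + 31859 = -11826/42856 + 31859 = -11826*1/42856 + 31859 = -5913/21428 + 31859 = 682668739/21428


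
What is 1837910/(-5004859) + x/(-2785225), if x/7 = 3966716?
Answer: -144088972791058/13939658408275 ≈ -10.337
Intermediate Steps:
x = 27767012 (x = 7*3966716 = 27767012)
1837910/(-5004859) + x/(-2785225) = 1837910/(-5004859) + 27767012/(-2785225) = 1837910*(-1/5004859) + 27767012*(-1/2785225) = -1837910/5004859 - 27767012/2785225 = -144088972791058/13939658408275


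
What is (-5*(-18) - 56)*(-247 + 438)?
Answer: 6494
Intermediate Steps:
(-5*(-18) - 56)*(-247 + 438) = (90 - 56)*191 = 34*191 = 6494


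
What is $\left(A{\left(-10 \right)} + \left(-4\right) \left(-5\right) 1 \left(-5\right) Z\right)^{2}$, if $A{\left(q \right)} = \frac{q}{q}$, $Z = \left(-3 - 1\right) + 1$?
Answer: $90601$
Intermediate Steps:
$Z = -3$ ($Z = -4 + 1 = -3$)
$A{\left(q \right)} = 1$
$\left(A{\left(-10 \right)} + \left(-4\right) \left(-5\right) 1 \left(-5\right) Z\right)^{2} = \left(1 + \left(-4\right) \left(-5\right) 1 \left(-5\right) \left(-3\right)\right)^{2} = \left(1 + 20 \left(\left(-5\right) \left(-3\right)\right)\right)^{2} = \left(1 + 20 \cdot 15\right)^{2} = \left(1 + 300\right)^{2} = 301^{2} = 90601$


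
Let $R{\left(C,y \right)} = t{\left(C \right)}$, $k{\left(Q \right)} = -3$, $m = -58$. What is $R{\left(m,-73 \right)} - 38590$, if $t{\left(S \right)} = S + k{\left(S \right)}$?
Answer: $-38651$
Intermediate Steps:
$t{\left(S \right)} = -3 + S$ ($t{\left(S \right)} = S - 3 = -3 + S$)
$R{\left(C,y \right)} = -3 + C$
$R{\left(m,-73 \right)} - 38590 = \left(-3 - 58\right) - 38590 = -61 - 38590 = -38651$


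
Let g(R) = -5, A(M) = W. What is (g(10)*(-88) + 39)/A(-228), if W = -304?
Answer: -479/304 ≈ -1.5757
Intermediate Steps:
A(M) = -304
(g(10)*(-88) + 39)/A(-228) = (-5*(-88) + 39)/(-304) = (440 + 39)*(-1/304) = 479*(-1/304) = -479/304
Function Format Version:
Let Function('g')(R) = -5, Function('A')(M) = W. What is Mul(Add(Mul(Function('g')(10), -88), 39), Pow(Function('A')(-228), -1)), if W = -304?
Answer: Rational(-479, 304) ≈ -1.5757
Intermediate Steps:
Function('A')(M) = -304
Mul(Add(Mul(Function('g')(10), -88), 39), Pow(Function('A')(-228), -1)) = Mul(Add(Mul(-5, -88), 39), Pow(-304, -1)) = Mul(Add(440, 39), Rational(-1, 304)) = Mul(479, Rational(-1, 304)) = Rational(-479, 304)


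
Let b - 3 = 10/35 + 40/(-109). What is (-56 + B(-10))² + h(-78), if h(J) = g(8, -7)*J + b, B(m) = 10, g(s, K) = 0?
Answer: 1616735/763 ≈ 2118.9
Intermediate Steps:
b = 2227/763 (b = 3 + (10/35 + 40/(-109)) = 3 + (10*(1/35) + 40*(-1/109)) = 3 + (2/7 - 40/109) = 3 - 62/763 = 2227/763 ≈ 2.9187)
h(J) = 2227/763 (h(J) = 0*J + 2227/763 = 0 + 2227/763 = 2227/763)
(-56 + B(-10))² + h(-78) = (-56 + 10)² + 2227/763 = (-46)² + 2227/763 = 2116 + 2227/763 = 1616735/763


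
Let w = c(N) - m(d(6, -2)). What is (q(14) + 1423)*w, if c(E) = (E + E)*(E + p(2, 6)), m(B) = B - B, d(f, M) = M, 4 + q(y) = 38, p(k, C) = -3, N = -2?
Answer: 29140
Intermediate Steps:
q(y) = 34 (q(y) = -4 + 38 = 34)
m(B) = 0
c(E) = 2*E*(-3 + E) (c(E) = (E + E)*(E - 3) = (2*E)*(-3 + E) = 2*E*(-3 + E))
w = 20 (w = 2*(-2)*(-3 - 2) - 1*0 = 2*(-2)*(-5) + 0 = 20 + 0 = 20)
(q(14) + 1423)*w = (34 + 1423)*20 = 1457*20 = 29140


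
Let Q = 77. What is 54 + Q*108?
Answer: 8370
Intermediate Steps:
54 + Q*108 = 54 + 77*108 = 54 + 8316 = 8370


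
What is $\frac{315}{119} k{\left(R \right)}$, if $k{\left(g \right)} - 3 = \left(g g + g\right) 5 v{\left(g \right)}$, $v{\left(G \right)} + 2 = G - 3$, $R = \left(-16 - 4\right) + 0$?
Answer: $- \frac{2137365}{17} \approx -1.2573 \cdot 10^{5}$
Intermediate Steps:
$R = -20$ ($R = -20 + 0 = -20$)
$v{\left(G \right)} = -5 + G$ ($v{\left(G \right)} = -2 + \left(G - 3\right) = -2 + \left(-3 + G\right) = -5 + G$)
$k{\left(g \right)} = 3 + \left(-5 + g\right) \left(5 g + 5 g^{2}\right)$ ($k{\left(g \right)} = 3 + \left(g g + g\right) 5 \left(-5 + g\right) = 3 + \left(g^{2} + g\right) 5 \left(-5 + g\right) = 3 + \left(g + g^{2}\right) 5 \left(-5 + g\right) = 3 + \left(5 g + 5 g^{2}\right) \left(-5 + g\right) = 3 + \left(-5 + g\right) \left(5 g + 5 g^{2}\right)$)
$\frac{315}{119} k{\left(R \right)} = \frac{315}{119} \left(3 - -500 - 20 \left(-20\right)^{2} + 5 \left(-20\right)^{3}\right) = 315 \cdot \frac{1}{119} \left(3 + 500 - 8000 + 5 \left(-8000\right)\right) = \frac{45 \left(3 + 500 - 8000 - 40000\right)}{17} = \frac{45}{17} \left(-47497\right) = - \frac{2137365}{17}$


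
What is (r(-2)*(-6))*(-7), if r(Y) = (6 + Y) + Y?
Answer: 84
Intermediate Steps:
r(Y) = 6 + 2*Y
(r(-2)*(-6))*(-7) = ((6 + 2*(-2))*(-6))*(-7) = ((6 - 4)*(-6))*(-7) = (2*(-6))*(-7) = -12*(-7) = 84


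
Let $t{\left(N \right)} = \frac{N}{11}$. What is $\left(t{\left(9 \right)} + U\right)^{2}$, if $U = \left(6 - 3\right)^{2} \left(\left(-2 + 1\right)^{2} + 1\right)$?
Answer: $\frac{42849}{121} \approx 354.12$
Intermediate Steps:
$t{\left(N \right)} = \frac{N}{11}$ ($t{\left(N \right)} = N \frac{1}{11} = \frac{N}{11}$)
$U = 18$ ($U = 3^{2} \left(\left(-1\right)^{2} + 1\right) = 9 \left(1 + 1\right) = 9 \cdot 2 = 18$)
$\left(t{\left(9 \right)} + U\right)^{2} = \left(\frac{1}{11} \cdot 9 + 18\right)^{2} = \left(\frac{9}{11} + 18\right)^{2} = \left(\frac{207}{11}\right)^{2} = \frac{42849}{121}$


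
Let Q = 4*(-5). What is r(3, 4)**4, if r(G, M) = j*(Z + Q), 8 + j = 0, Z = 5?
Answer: 207360000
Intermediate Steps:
j = -8 (j = -8 + 0 = -8)
Q = -20
r(G, M) = 120 (r(G, M) = -8*(5 - 20) = -8*(-15) = 120)
r(3, 4)**4 = 120**4 = 207360000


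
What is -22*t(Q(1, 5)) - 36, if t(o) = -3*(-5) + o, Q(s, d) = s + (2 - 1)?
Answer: -410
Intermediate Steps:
Q(s, d) = 1 + s (Q(s, d) = s + 1 = 1 + s)
t(o) = 15 + o
-22*t(Q(1, 5)) - 36 = -22*(15 + (1 + 1)) - 36 = -22*(15 + 2) - 36 = -22*17 - 36 = -374 - 36 = -410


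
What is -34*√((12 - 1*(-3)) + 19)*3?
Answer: -102*√34 ≈ -594.76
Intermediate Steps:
-34*√((12 - 1*(-3)) + 19)*3 = -34*√((12 + 3) + 19)*3 = -34*√(15 + 19)*3 = -34*√34*3 = -102*√34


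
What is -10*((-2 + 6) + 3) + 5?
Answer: -65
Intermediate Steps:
-10*((-2 + 6) + 3) + 5 = -10*(4 + 3) + 5 = -10*7 + 5 = -70 + 5 = -65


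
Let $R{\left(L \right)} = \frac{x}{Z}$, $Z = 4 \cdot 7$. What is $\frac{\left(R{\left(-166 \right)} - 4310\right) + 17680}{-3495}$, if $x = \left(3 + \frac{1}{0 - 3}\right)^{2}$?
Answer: $- \frac{842326}{220185} \approx -3.8255$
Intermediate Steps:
$Z = 28$
$x = \frac{64}{9}$ ($x = \left(3 + \frac{1}{-3}\right)^{2} = \left(3 - \frac{1}{3}\right)^{2} = \left(\frac{8}{3}\right)^{2} = \frac{64}{9} \approx 7.1111$)
$R{\left(L \right)} = \frac{16}{63}$ ($R{\left(L \right)} = \frac{64}{9 \cdot 28} = \frac{64}{9} \cdot \frac{1}{28} = \frac{16}{63}$)
$\frac{\left(R{\left(-166 \right)} - 4310\right) + 17680}{-3495} = \frac{\left(\frac{16}{63} - 4310\right) + 17680}{-3495} = \left(- \frac{271514}{63} + 17680\right) \left(- \frac{1}{3495}\right) = \frac{842326}{63} \left(- \frac{1}{3495}\right) = - \frac{842326}{220185}$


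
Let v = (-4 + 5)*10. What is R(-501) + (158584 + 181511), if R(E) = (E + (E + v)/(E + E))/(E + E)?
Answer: 341457241891/1004004 ≈ 3.4010e+5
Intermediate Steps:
v = 10 (v = 1*10 = 10)
R(E) = (E + (10 + E)/(2*E))/(2*E) (R(E) = (E + (E + 10)/(E + E))/(E + E) = (E + (10 + E)/((2*E)))/((2*E)) = (E + (10 + E)*(1/(2*E)))*(1/(2*E)) = (E + (10 + E)/(2*E))*(1/(2*E)) = (E + (10 + E)/(2*E))/(2*E))
R(-501) + (158584 + 181511) = (¼)*(10 - 501 + 2*(-501)²)/(-501)² + (158584 + 181511) = (¼)*(1/251001)*(10 - 501 + 2*251001) + 340095 = (¼)*(1/251001)*(10 - 501 + 502002) + 340095 = (¼)*(1/251001)*501511 + 340095 = 501511/1004004 + 340095 = 341457241891/1004004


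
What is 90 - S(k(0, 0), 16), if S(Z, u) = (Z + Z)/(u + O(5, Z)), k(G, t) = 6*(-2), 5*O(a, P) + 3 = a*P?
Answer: 1650/17 ≈ 97.059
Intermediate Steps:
O(a, P) = -⅗ + P*a/5 (O(a, P) = -⅗ + (a*P)/5 = -⅗ + (P*a)/5 = -⅗ + P*a/5)
k(G, t) = -12
S(Z, u) = 2*Z/(-⅗ + Z + u) (S(Z, u) = (Z + Z)/(u + (-⅗ + (⅕)*Z*5)) = (2*Z)/(u + (-⅗ + Z)) = (2*Z)/(-⅗ + Z + u) = 2*Z/(-⅗ + Z + u))
90 - S(k(0, 0), 16) = 90 - 10*(-12)/(-3 + 5*(-12) + 5*16) = 90 - 10*(-12)/(-3 - 60 + 80) = 90 - 10*(-12)/17 = 90 - 1*(-120/17) = 90 + 120/17 = 1650/17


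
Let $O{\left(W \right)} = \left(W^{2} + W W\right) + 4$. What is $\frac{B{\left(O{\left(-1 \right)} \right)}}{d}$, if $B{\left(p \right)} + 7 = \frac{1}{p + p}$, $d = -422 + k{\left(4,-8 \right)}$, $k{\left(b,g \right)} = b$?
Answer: $\frac{83}{5016} \approx 0.016547$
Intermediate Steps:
$O{\left(W \right)} = 4 + 2 W^{2}$ ($O{\left(W \right)} = \left(W^{2} + W^{2}\right) + 4 = 2 W^{2} + 4 = 4 + 2 W^{2}$)
$d = -418$ ($d = -422 + 4 = -418$)
$B{\left(p \right)} = -7 + \frac{1}{2 p}$ ($B{\left(p \right)} = -7 + \frac{1}{p + p} = -7 + \frac{1}{2 p}$)
$\frac{B{\left(O{\left(-1 \right)} \right)}}{d} = \frac{-7 + \frac{1}{2 \left(4 + 2 \left(-1\right)^{2}\right)}}{-418} = \left(-7 + \frac{1}{2 \left(4 + 2 \cdot 1\right)}\right) \left(- \frac{1}{418}\right) = \left(-7 + \frac{1}{2 \left(4 + 2\right)}\right) \left(- \frac{1}{418}\right) = \left(-7 + \frac{1}{2 \cdot 6}\right) \left(- \frac{1}{418}\right) = \left(-7 + \frac{1}{2} \cdot \frac{1}{6}\right) \left(- \frac{1}{418}\right) = \left(-7 + \frac{1}{12}\right) \left(- \frac{1}{418}\right) = \left(- \frac{83}{12}\right) \left(- \frac{1}{418}\right) = \frac{83}{5016}$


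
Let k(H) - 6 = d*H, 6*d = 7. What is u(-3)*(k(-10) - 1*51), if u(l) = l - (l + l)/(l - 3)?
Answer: 680/3 ≈ 226.67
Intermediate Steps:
d = 7/6 (d = (⅙)*7 = 7/6 ≈ 1.1667)
k(H) = 6 + 7*H/6
u(l) = l - 2*l/(-3 + l)
u(-3)*(k(-10) - 1*51) = (-3*(-5 - 3)/(-3 - 3))*((6 + (7/6)*(-10)) - 1*51) = (-3*(-8)/(-6))*((6 - 35/3) - 51) = (-3*(-⅙)*(-8))*(-17/3 - 51) = -4*(-170/3) = 680/3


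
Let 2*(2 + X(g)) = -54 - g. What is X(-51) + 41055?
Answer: 82103/2 ≈ 41052.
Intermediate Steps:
X(g) = -29 - g/2 (X(g) = -2 + (-54 - g)/2 = -2 + (-27 - g/2) = -29 - g/2)
X(-51) + 41055 = (-29 - 1/2*(-51)) + 41055 = (-29 + 51/2) + 41055 = -7/2 + 41055 = 82103/2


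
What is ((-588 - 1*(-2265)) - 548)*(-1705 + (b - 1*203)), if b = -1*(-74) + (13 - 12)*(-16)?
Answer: -2088650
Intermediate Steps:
b = 58 (b = 74 + 1*(-16) = 74 - 16 = 58)
((-588 - 1*(-2265)) - 548)*(-1705 + (b - 1*203)) = ((-588 - 1*(-2265)) - 548)*(-1705 + (58 - 1*203)) = ((-588 + 2265) - 548)*(-1705 + (58 - 203)) = (1677 - 548)*(-1705 - 145) = 1129*(-1850) = -2088650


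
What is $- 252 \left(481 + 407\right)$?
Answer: $-223776$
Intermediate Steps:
$- 252 \left(481 + 407\right) = \left(-252\right) 888 = -223776$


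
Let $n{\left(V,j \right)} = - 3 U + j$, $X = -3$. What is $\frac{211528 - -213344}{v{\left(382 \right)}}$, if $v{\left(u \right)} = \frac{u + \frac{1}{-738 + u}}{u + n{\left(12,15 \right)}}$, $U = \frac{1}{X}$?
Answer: $\frac{60199263936}{135991} \approx 4.4267 \cdot 10^{5}$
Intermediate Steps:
$U = - \frac{1}{3}$ ($U = \frac{1}{-3} = - \frac{1}{3} \approx -0.33333$)
$n{\left(V,j \right)} = 1 + j$ ($n{\left(V,j \right)} = \left(-3\right) \left(- \frac{1}{3}\right) + j = 1 + j$)
$v{\left(u \right)} = \frac{u + \frac{1}{-738 + u}}{16 + u}$ ($v{\left(u \right)} = \frac{u + \frac{1}{-738 + u}}{u + \left(1 + 15\right)} = \frac{u + \frac{1}{-738 + u}}{u + 16} = \frac{u + \frac{1}{-738 + u}}{16 + u}$)
$\frac{211528 - -213344}{v{\left(382 \right)}} = \frac{211528 - -213344}{\frac{1}{-11808 + 382^{2} - 275804} \left(1 + 382^{2} - 281916\right)} = \frac{211528 + 213344}{\frac{1}{-11808 + 145924 - 275804} \left(1 + 145924 - 281916\right)} = \frac{424872}{\frac{1}{-141688} \left(-135991\right)} = \frac{424872}{\left(- \frac{1}{141688}\right) \left(-135991\right)} = \frac{424872}{\frac{135991}{141688}} = 424872 \cdot \frac{141688}{135991} = \frac{60199263936}{135991}$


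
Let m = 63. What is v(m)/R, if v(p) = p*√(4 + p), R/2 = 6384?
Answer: 3*√67/608 ≈ 0.040388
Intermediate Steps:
R = 12768 (R = 2*6384 = 12768)
v(m)/R = (63*√(4 + 63))/12768 = (63*√67)*(1/12768) = 3*√67/608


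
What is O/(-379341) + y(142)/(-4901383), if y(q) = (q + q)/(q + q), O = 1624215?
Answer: -2653633389562/619765176201 ≈ -4.2817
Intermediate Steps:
y(q) = 1 (y(q) = (2*q)/((2*q)) = (2*q)*(1/(2*q)) = 1)
O/(-379341) + y(142)/(-4901383) = 1624215/(-379341) + 1/(-4901383) = 1624215*(-1/379341) + 1*(-1/4901383) = -541405/126447 - 1/4901383 = -2653633389562/619765176201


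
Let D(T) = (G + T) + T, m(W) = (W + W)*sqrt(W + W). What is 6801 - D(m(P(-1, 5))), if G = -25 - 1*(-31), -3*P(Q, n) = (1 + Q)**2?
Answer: 0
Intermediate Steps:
P(Q, n) = -(1 + Q)**2/3
m(W) = 2*sqrt(2)*W**(3/2) (m(W) = (2*W)*sqrt(2*W) = (2*W)*(sqrt(2)*sqrt(W)) = 2*sqrt(2)*W**(3/2))
G = 6 (G = -25 + 31 = 6)
D(T) = 6 + 2*T (D(T) = (6 + T) + T = 6 + 2*T)
6801 - D(m(P(-1, 5))) = 6801 - (6 + 2*(2*sqrt(2)*(-(1 - 1)**2/3)**(3/2))) = 6801 - (6 + 2*(2*sqrt(2)*(-1/3*0**2)**(3/2))) = 6801 - (6 + 2*(2*sqrt(2)*(-1/3*0)**(3/2))) = 6801 - (6 + 2*(2*sqrt(2)*0**(3/2))) = 6801 - (6 + 2*(2*sqrt(2)*0)) = 6801 - (6 + 2*0) = 6801 - (6 + 0) = 6801 - 1*6 = 6801 - 6 = 6795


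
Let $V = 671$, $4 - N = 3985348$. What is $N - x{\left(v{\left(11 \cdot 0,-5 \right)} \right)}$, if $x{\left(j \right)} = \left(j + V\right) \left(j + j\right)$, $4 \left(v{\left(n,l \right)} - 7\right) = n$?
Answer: $-3994836$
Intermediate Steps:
$v{\left(n,l \right)} = 7 + \frac{n}{4}$
$N = -3985344$ ($N = 4 - 3985348 = -3985344$)
$x{\left(j \right)} = 2 j \left(671 + j\right)$ ($x{\left(j \right)} = \left(j + 671\right) \left(j + j\right) = \left(671 + j\right) 2 j = 2 j \left(671 + j\right)$)
$N - x{\left(v{\left(11 \cdot 0,-5 \right)} \right)} = -3985344 - 2 \left(7 + \frac{11 \cdot 0}{4}\right) \left(671 + \left(7 + \frac{11 \cdot 0}{4}\right)\right) = -3985344 - 2 \left(7 + \frac{1}{4} \cdot 0\right) \left(671 + \left(7 + \frac{1}{4} \cdot 0\right)\right) = -3985344 - 2 \left(7 + 0\right) \left(671 + \left(7 + 0\right)\right) = -3985344 - 2 \cdot 7 \left(671 + 7\right) = -3985344 - 2 \cdot 7 \cdot 678 = -3985344 - 9492 = -3994836$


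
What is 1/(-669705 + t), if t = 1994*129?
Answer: -1/412479 ≈ -2.4244e-6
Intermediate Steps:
t = 257226
1/(-669705 + t) = 1/(-669705 + 257226) = 1/(-412479) = -1/412479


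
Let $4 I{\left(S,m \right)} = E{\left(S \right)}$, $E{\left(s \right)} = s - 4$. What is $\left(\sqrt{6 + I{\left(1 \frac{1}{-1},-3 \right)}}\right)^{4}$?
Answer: $\frac{361}{16} \approx 22.563$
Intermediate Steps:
$E{\left(s \right)} = -4 + s$
$I{\left(S,m \right)} = -1 + \frac{S}{4}$ ($I{\left(S,m \right)} = \frac{-4 + S}{4} = -1 + \frac{S}{4}$)
$\left(\sqrt{6 + I{\left(1 \frac{1}{-1},-3 \right)}}\right)^{4} = \left(\sqrt{6 - \left(1 - \frac{1 \frac{1}{-1}}{4}\right)}\right)^{4} = \left(\sqrt{6 - \left(1 - \frac{1 \left(-1\right)}{4}\right)}\right)^{4} = \left(\sqrt{6 + \left(-1 + \frac{1}{4} \left(-1\right)\right)}\right)^{4} = \left(\sqrt{6 - \frac{5}{4}}\right)^{4} = \left(\sqrt{\frac{19}{4}}\right)^{4} = \left(\frac{\sqrt{19}}{2}\right)^{4} = \frac{361}{16}$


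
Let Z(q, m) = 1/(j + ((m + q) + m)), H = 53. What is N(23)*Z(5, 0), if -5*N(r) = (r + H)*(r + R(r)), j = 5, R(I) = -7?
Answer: -608/25 ≈ -24.320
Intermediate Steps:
Z(q, m) = 1/(5 + q + 2*m) (Z(q, m) = 1/(5 + ((m + q) + m)) = 1/(5 + (q + 2*m)) = 1/(5 + q + 2*m))
N(r) = -(-7 + r)*(53 + r)/5 (N(r) = -(r + 53)*(r - 7)/5 = -(53 + r)*(-7 + r)/5 = -(-7 + r)*(53 + r)/5)
N(23)*Z(5, 0) = (371/5 - 46/5*23 - 1/5*23**2)/(5 + 5 + 2*0) = (371/5 - 1058/5 - 1/5*529)/(5 + 5 + 0) = (371/5 - 1058/5 - 529/5)/10 = -1216/5*1/10 = -608/25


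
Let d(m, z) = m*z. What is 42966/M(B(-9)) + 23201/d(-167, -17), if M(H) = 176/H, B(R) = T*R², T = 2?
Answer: 449202731/11356 ≈ 39556.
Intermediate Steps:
B(R) = 2*R²
42966/M(B(-9)) + 23201/d(-167, -17) = 42966/((176/((2*(-9)²)))) + 23201/((-167*(-17))) = 42966/((176/((2*81)))) + 23201/2839 = 42966/((176/162)) + 23201*(1/2839) = 42966/((176*(1/162))) + 23201/2839 = 42966/(88/81) + 23201/2839 = 42966*(81/88) + 23201/2839 = 158193/4 + 23201/2839 = 449202731/11356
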